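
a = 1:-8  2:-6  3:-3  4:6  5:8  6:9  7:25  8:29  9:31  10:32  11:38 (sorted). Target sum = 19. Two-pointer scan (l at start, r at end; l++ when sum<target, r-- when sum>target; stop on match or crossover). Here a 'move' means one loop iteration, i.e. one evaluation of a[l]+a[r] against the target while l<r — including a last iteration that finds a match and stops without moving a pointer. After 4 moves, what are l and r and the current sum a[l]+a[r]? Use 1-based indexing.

l=1 r=11: -8+38=30 >19, r--
l=1 r=10: -8+32=24 >19, r--
l=1 r=9: -8+31=23 >19, r--
l=1 r=8: -8+29=21 >19, r--

l=1, r=7, sum=17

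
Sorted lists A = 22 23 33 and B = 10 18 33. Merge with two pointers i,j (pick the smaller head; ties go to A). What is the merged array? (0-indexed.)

[10, 18, 22, 23, 33, 33]

[i=0,j=0] A[i]=22>B[j]=10 take 10 → j++
[i=0,j=1] A[i]=22>B[j]=18 take 18 → j++
[i=0,j=2] A[i]=22<=B[j]=33 take 22 → i++
[i=1,j=2] A[i]=23<=B[j]=33 take 23 → i++
[i=2,j=2] A[i]=33<=B[j]=33 take 33 → i++
[i=3,j=2] A done, take B[j]=33 → j++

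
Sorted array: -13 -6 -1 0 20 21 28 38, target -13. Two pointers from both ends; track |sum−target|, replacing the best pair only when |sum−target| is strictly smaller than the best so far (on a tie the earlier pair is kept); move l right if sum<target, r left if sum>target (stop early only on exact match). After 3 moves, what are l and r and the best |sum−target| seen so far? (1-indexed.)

[1,8] -13+38=25 d=38 * → r--
[1,7] -13+28=15 d=28 * → r--
[1,6] -13+21=8 d=21 * → r--

l=1, r=5, best |Δ|=21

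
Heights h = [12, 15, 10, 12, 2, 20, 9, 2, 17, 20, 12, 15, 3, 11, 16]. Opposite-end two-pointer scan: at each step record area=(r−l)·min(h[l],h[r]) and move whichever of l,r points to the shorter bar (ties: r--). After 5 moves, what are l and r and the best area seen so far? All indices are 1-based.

l=6, r=15, best area=195

l=1 r=15: min(12,16)*14=168 best=168 *, l++
l=2 r=15: min(15,16)*13=195 best=195 *, l++
l=3 r=15: min(10,16)*12=120 best=195, l++
l=4 r=15: min(12,16)*11=132 best=195, l++
l=5 r=15: min(2,16)*10=20 best=195, l++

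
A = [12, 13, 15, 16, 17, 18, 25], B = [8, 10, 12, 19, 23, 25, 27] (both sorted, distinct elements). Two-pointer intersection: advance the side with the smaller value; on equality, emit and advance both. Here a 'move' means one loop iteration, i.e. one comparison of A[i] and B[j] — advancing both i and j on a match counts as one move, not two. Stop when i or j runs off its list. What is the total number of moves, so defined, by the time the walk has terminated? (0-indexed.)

11 moves

[i=0,j=0] 12>8 → j++
[i=0,j=1] 12>10 → j++
[i=0,j=2] 12==12 emit → i++,j++
[i=1,j=3] 13<19 → i++
[i=2,j=3] 15<19 → i++
[i=3,j=3] 16<19 → i++
[i=4,j=3] 17<19 → i++
[i=5,j=3] 18<19 → i++
[i=6,j=3] 25>19 → j++
[i=6,j=4] 25>23 → j++
[i=6,j=5] 25==25 emit → i++,j++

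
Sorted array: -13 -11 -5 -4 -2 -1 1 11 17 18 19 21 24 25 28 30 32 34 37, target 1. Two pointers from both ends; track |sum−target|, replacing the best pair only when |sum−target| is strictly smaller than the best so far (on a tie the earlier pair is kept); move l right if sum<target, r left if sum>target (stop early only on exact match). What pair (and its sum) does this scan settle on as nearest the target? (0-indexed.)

l=0 r=18: -13+37=24 d=23 *, r--
l=0 r=17: -13+34=21 d=20 *, r--
l=0 r=16: -13+32=19 d=18 *, r--
l=0 r=15: -13+30=17 d=16 *, r--
l=0 r=14: -13+28=15 d=14 *, r--
l=0 r=13: -13+25=12 d=11 *, r--
l=0 r=12: -13+24=11 d=10 *, r--
l=0 r=11: -13+21=8 d=7 *, r--
l=0 r=10: -13+19=6 d=5 *, r--
l=0 r=9: -13+18=5 d=4 *, r--
l=0 r=8: -13+17=4 d=3 *, r--
l=0 r=7: -13+11=-2 d=3, l++
l=1 r=7: -11+11=0 d=1 *, l++
l=2 r=7: -5+11=6 d=5, r--
l=2 r=6: -5+1=-4 d=5, l++
l=3 r=6: -4+1=-3 d=4, l++
l=4 r=6: -2+1=-1 d=2, l++
l=5 r=6: -1+1=0 d=1, l++

pair (-11, 11) with sum 0 (|Δ|=1)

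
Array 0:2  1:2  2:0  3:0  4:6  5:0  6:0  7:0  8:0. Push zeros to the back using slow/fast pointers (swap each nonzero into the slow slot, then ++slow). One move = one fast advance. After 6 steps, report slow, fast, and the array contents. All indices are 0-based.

slow=3, fast=6, a=[2, 2, 6, 0, 0, 0, 0, 0, 0]

(s=0,f=0) a[fast]=2≠0 swap→a[0]=2 → slow++,fast++
(s=1,f=1) a[fast]=2≠0 swap→a[1]=2 → slow++,fast++
(s=2,f=2) a[fast]=0 → fast++
(s=2,f=3) a[fast]=0 → fast++
(s=2,f=4) a[fast]=6≠0 swap→a[2]=6 → slow++,fast++
(s=3,f=5) a[fast]=0 → fast++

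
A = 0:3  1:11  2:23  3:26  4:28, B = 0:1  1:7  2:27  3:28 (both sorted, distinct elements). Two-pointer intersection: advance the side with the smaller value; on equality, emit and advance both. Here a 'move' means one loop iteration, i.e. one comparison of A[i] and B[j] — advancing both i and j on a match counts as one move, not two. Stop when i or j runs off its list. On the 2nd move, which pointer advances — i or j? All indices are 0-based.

i

i=0 j=0: 3>1, j++
i=0 j=1: 3<7, i++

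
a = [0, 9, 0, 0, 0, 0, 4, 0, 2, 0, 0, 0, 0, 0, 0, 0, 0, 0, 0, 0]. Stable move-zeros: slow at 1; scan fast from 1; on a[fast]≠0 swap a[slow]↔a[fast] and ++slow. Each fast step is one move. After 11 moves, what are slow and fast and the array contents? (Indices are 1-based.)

(s=1,f=1) a[fast]=0 → fast++
(s=1,f=2) a[fast]=9≠0 swap→a[1]=9 → slow++,fast++
(s=2,f=3) a[fast]=0 → fast++
(s=2,f=4) a[fast]=0 → fast++
(s=2,f=5) a[fast]=0 → fast++
(s=2,f=6) a[fast]=0 → fast++
(s=2,f=7) a[fast]=4≠0 swap→a[2]=4 → slow++,fast++
(s=3,f=8) a[fast]=0 → fast++
(s=3,f=9) a[fast]=2≠0 swap→a[3]=2 → slow++,fast++
(s=4,f=10) a[fast]=0 → fast++
(s=4,f=11) a[fast]=0 → fast++

slow=4, fast=12, a=[9, 4, 2, 0, 0, 0, 0, 0, 0, 0, 0, 0, 0, 0, 0, 0, 0, 0, 0, 0]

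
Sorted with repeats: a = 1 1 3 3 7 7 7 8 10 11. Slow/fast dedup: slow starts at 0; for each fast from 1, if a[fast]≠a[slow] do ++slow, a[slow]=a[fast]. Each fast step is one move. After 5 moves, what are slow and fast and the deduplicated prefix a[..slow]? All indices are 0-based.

slow=2, fast=6, prefix=[1, 3, 7]

(s=0,f=1) a[fast]=1=a[slow] dup → fast++
(s=0,f=2) a[fast]=3≠a[slow]=1 write a[1]=3 → slow++,fast++
(s=1,f=3) a[fast]=3=a[slow] dup → fast++
(s=1,f=4) a[fast]=7≠a[slow]=3 write a[2]=7 → slow++,fast++
(s=2,f=5) a[fast]=7=a[slow] dup → fast++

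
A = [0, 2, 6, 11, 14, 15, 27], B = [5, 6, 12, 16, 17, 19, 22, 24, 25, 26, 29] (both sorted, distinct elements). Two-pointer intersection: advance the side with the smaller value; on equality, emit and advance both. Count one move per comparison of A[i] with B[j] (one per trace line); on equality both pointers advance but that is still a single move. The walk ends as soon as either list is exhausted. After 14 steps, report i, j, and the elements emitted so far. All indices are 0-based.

i=6, j=9, emitted=[6]

i=0 j=0: 0<5, i++
i=1 j=0: 2<5, i++
i=2 j=0: 6>5, j++
i=2 j=1: 6==6 emit, i++,j++
i=3 j=2: 11<12, i++
i=4 j=2: 14>12, j++
i=4 j=3: 14<16, i++
i=5 j=3: 15<16, i++
i=6 j=3: 27>16, j++
i=6 j=4: 27>17, j++
i=6 j=5: 27>19, j++
i=6 j=6: 27>22, j++
i=6 j=7: 27>24, j++
i=6 j=8: 27>25, j++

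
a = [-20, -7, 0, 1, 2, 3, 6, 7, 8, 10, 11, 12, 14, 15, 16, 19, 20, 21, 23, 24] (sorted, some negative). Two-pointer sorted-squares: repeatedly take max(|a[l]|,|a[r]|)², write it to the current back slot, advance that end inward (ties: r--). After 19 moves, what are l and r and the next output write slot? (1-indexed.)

l=3, r=3, next write slot=1

[1,20] |-20|<=|24| out[20]=576 → r--
[1,19] |-20|<=|23| out[19]=529 → r--
[1,18] |-20|<=|21| out[18]=441 → r--
[1,17] |-20|<=|20| out[17]=400 → r--
[1,16] |-20|>|19| out[16]=400 → l++
[2,16] |-7|<=|19| out[15]=361 → r--
[2,15] |-7|<=|16| out[14]=256 → r--
[2,14] |-7|<=|15| out[13]=225 → r--
[2,13] |-7|<=|14| out[12]=196 → r--
[2,12] |-7|<=|12| out[11]=144 → r--
[2,11] |-7|<=|11| out[10]=121 → r--
[2,10] |-7|<=|10| out[9]=100 → r--
[2,9] |-7|<=|8| out[8]=64 → r--
[2,8] |-7|<=|7| out[7]=49 → r--
[2,7] |-7|>|6| out[6]=49 → l++
[3,7] |0|<=|6| out[5]=36 → r--
[3,6] |0|<=|3| out[4]=9 → r--
[3,5] |0|<=|2| out[3]=4 → r--
[3,4] |0|<=|1| out[2]=1 → r--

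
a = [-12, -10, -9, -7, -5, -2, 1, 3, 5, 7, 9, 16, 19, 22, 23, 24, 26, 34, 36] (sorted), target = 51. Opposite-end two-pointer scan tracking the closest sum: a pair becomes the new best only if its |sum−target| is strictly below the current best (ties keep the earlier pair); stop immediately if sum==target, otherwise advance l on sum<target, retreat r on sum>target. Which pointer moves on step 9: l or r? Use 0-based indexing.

l

[0,18] -12+36=24 d=27 * → l++
[1,18] -10+36=26 d=25 * → l++
[2,18] -9+36=27 d=24 * → l++
[3,18] -7+36=29 d=22 * → l++
[4,18] -5+36=31 d=20 * → l++
[5,18] -2+36=34 d=17 * → l++
[6,18] 1+36=37 d=14 * → l++
[7,18] 3+36=39 d=12 * → l++
[8,18] 5+36=41 d=10 * → l++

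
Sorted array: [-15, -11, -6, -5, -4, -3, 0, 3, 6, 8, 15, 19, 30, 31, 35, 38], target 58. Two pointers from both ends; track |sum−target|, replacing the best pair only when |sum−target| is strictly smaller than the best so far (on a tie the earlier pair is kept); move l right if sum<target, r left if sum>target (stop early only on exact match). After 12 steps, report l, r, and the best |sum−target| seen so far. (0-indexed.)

l=12, r=15, best |Δ|=1

l=0 r=15: -15+38=23 d=35 *, l++
l=1 r=15: -11+38=27 d=31 *, l++
l=2 r=15: -6+38=32 d=26 *, l++
l=3 r=15: -5+38=33 d=25 *, l++
l=4 r=15: -4+38=34 d=24 *, l++
l=5 r=15: -3+38=35 d=23 *, l++
l=6 r=15: 0+38=38 d=20 *, l++
l=7 r=15: 3+38=41 d=17 *, l++
l=8 r=15: 6+38=44 d=14 *, l++
l=9 r=15: 8+38=46 d=12 *, l++
l=10 r=15: 15+38=53 d=5 *, l++
l=11 r=15: 19+38=57 d=1 *, l++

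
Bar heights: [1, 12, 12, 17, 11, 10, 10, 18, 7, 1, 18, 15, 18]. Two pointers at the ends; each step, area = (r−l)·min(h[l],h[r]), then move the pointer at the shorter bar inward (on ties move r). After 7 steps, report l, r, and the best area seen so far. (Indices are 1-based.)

[1,13] min(1,18)*12=12 best=12 * → l++
[2,13] min(12,18)*11=132 best=132 * → l++
[3,13] min(12,18)*10=120 best=132 → l++
[4,13] min(17,18)*9=153 best=153 * → l++
[5,13] min(11,18)*8=88 best=153 → l++
[6,13] min(10,18)*7=70 best=153 → l++
[7,13] min(10,18)*6=60 best=153 → l++

l=8, r=13, best area=153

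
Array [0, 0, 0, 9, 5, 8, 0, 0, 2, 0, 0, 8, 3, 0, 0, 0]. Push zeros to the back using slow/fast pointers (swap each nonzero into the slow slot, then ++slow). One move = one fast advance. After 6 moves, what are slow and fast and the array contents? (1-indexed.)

slow=4, fast=7, a=[9, 5, 8, 0, 0, 0, 0, 0, 2, 0, 0, 8, 3, 0, 0, 0]

(s=1,f=1) a[fast]=0 → fast++
(s=1,f=2) a[fast]=0 → fast++
(s=1,f=3) a[fast]=0 → fast++
(s=1,f=4) a[fast]=9≠0 swap→a[1]=9 → slow++,fast++
(s=2,f=5) a[fast]=5≠0 swap→a[2]=5 → slow++,fast++
(s=3,f=6) a[fast]=8≠0 swap→a[3]=8 → slow++,fast++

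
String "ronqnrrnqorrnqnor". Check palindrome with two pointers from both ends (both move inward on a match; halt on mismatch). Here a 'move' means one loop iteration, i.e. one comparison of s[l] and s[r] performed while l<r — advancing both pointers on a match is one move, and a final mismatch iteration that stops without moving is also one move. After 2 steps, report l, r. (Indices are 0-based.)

[0,16] 'r'=='r' → l++,r--
[1,15] 'o'=='o' → l++,r--

l=2, r=14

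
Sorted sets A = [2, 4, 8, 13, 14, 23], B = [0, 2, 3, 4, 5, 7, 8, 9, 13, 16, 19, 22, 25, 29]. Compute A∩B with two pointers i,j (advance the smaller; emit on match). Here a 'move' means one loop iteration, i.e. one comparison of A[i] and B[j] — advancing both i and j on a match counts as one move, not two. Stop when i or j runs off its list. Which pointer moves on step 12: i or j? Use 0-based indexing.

j

[i=0,j=0] 2>0 → j++
[i=0,j=1] 2==2 emit → i++,j++
[i=1,j=2] 4>3 → j++
[i=1,j=3] 4==4 emit → i++,j++
[i=2,j=4] 8>5 → j++
[i=2,j=5] 8>7 → j++
[i=2,j=6] 8==8 emit → i++,j++
[i=3,j=7] 13>9 → j++
[i=3,j=8] 13==13 emit → i++,j++
[i=4,j=9] 14<16 → i++
[i=5,j=9] 23>16 → j++
[i=5,j=10] 23>19 → j++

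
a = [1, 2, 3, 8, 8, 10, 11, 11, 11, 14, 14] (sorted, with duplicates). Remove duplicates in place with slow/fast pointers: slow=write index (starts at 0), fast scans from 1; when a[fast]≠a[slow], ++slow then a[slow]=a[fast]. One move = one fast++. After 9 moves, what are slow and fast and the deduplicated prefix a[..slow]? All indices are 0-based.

(s=0,f=1) a[fast]=2≠a[slow]=1 write a[1]=2 → slow++,fast++
(s=1,f=2) a[fast]=3≠a[slow]=2 write a[2]=3 → slow++,fast++
(s=2,f=3) a[fast]=8≠a[slow]=3 write a[3]=8 → slow++,fast++
(s=3,f=4) a[fast]=8=a[slow] dup → fast++
(s=3,f=5) a[fast]=10≠a[slow]=8 write a[4]=10 → slow++,fast++
(s=4,f=6) a[fast]=11≠a[slow]=10 write a[5]=11 → slow++,fast++
(s=5,f=7) a[fast]=11=a[slow] dup → fast++
(s=5,f=8) a[fast]=11=a[slow] dup → fast++
(s=5,f=9) a[fast]=14≠a[slow]=11 write a[6]=14 → slow++,fast++

slow=6, fast=10, prefix=[1, 2, 3, 8, 10, 11, 14]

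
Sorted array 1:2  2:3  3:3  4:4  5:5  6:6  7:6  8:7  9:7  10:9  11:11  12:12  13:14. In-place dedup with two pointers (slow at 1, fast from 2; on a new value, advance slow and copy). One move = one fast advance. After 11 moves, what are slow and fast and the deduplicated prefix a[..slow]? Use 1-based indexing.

slow=9, fast=13, prefix=[2, 3, 4, 5, 6, 7, 9, 11, 12]

slow=1 fast=2: a[fast]=3≠a[slow]=2 write a[2]=3, slow++,fast++
slow=2 fast=3: a[fast]=3=a[slow] dup, fast++
slow=2 fast=4: a[fast]=4≠a[slow]=3 write a[3]=4, slow++,fast++
slow=3 fast=5: a[fast]=5≠a[slow]=4 write a[4]=5, slow++,fast++
slow=4 fast=6: a[fast]=6≠a[slow]=5 write a[5]=6, slow++,fast++
slow=5 fast=7: a[fast]=6=a[slow] dup, fast++
slow=5 fast=8: a[fast]=7≠a[slow]=6 write a[6]=7, slow++,fast++
slow=6 fast=9: a[fast]=7=a[slow] dup, fast++
slow=6 fast=10: a[fast]=9≠a[slow]=7 write a[7]=9, slow++,fast++
slow=7 fast=11: a[fast]=11≠a[slow]=9 write a[8]=11, slow++,fast++
slow=8 fast=12: a[fast]=12≠a[slow]=11 write a[9]=12, slow++,fast++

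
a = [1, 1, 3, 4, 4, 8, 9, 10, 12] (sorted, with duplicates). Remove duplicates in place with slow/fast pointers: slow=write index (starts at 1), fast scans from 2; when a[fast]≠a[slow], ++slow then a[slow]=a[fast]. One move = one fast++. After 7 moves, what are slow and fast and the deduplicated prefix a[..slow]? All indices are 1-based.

(s=1,f=2) a[fast]=1=a[slow] dup → fast++
(s=1,f=3) a[fast]=3≠a[slow]=1 write a[2]=3 → slow++,fast++
(s=2,f=4) a[fast]=4≠a[slow]=3 write a[3]=4 → slow++,fast++
(s=3,f=5) a[fast]=4=a[slow] dup → fast++
(s=3,f=6) a[fast]=8≠a[slow]=4 write a[4]=8 → slow++,fast++
(s=4,f=7) a[fast]=9≠a[slow]=8 write a[5]=9 → slow++,fast++
(s=5,f=8) a[fast]=10≠a[slow]=9 write a[6]=10 → slow++,fast++

slow=6, fast=9, prefix=[1, 3, 4, 8, 9, 10]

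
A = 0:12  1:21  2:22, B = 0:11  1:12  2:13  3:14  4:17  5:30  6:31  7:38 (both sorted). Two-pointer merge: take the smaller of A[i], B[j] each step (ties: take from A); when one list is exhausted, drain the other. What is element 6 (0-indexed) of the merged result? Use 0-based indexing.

[i=0,j=0] A[i]=12>B[j]=11 take 11 → j++
[i=0,j=1] A[i]=12<=B[j]=12 take 12 → i++
[i=1,j=1] A[i]=21>B[j]=12 take 12 → j++
[i=1,j=2] A[i]=21>B[j]=13 take 13 → j++
[i=1,j=3] A[i]=21>B[j]=14 take 14 → j++
[i=1,j=4] A[i]=21>B[j]=17 take 17 → j++
[i=1,j=5] A[i]=21<=B[j]=30 take 21 → i++
[i=2,j=5] A[i]=22<=B[j]=30 take 22 → i++
[i=3,j=5] A done, take B[j]=30 → j++
[i=3,j=6] A done, take B[j]=31 → j++
[i=3,j=7] A done, take B[j]=38 → j++

merged[6] = 21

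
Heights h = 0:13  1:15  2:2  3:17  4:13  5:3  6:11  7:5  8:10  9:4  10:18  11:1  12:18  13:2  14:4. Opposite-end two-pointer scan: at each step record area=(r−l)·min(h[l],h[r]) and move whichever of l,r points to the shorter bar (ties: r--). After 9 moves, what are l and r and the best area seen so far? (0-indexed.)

l=0 r=14: min(13,4)*14=56 best=56 *, r--
l=0 r=13: min(13,2)*13=26 best=56, r--
l=0 r=12: min(13,18)*12=156 best=156 *, l++
l=1 r=12: min(15,18)*11=165 best=165 *, l++
l=2 r=12: min(2,18)*10=20 best=165, l++
l=3 r=12: min(17,18)*9=153 best=165, l++
l=4 r=12: min(13,18)*8=104 best=165, l++
l=5 r=12: min(3,18)*7=21 best=165, l++
l=6 r=12: min(11,18)*6=66 best=165, l++

l=7, r=12, best area=165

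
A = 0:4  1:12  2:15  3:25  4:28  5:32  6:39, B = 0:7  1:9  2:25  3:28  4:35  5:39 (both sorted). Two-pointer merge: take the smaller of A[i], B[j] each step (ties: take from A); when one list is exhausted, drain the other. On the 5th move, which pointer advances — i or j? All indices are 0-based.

i

i=0 j=0: A[i]=4<=B[j]=7 take 4, i++
i=1 j=0: A[i]=12>B[j]=7 take 7, j++
i=1 j=1: A[i]=12>B[j]=9 take 9, j++
i=1 j=2: A[i]=12<=B[j]=25 take 12, i++
i=2 j=2: A[i]=15<=B[j]=25 take 15, i++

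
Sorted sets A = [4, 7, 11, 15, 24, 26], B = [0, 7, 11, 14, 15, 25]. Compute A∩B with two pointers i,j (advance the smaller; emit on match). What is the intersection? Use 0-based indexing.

[i=0,j=0] 4>0 → j++
[i=0,j=1] 4<7 → i++
[i=1,j=1] 7==7 emit → i++,j++
[i=2,j=2] 11==11 emit → i++,j++
[i=3,j=3] 15>14 → j++
[i=3,j=4] 15==15 emit → i++,j++
[i=4,j=5] 24<25 → i++
[i=5,j=5] 26>25 → j++

intersection = [7, 11, 15]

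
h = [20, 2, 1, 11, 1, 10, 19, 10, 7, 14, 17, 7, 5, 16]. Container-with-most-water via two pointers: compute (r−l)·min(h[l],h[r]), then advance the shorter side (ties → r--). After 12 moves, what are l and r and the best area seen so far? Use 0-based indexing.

l=0 r=13: min(20,16)*13=208 best=208 *, r--
l=0 r=12: min(20,5)*12=60 best=208, r--
l=0 r=11: min(20,7)*11=77 best=208, r--
l=0 r=10: min(20,17)*10=170 best=208, r--
l=0 r=9: min(20,14)*9=126 best=208, r--
l=0 r=8: min(20,7)*8=56 best=208, r--
l=0 r=7: min(20,10)*7=70 best=208, r--
l=0 r=6: min(20,19)*6=114 best=208, r--
l=0 r=5: min(20,10)*5=50 best=208, r--
l=0 r=4: min(20,1)*4=4 best=208, r--
l=0 r=3: min(20,11)*3=33 best=208, r--
l=0 r=2: min(20,1)*2=2 best=208, r--

l=0, r=1, best area=208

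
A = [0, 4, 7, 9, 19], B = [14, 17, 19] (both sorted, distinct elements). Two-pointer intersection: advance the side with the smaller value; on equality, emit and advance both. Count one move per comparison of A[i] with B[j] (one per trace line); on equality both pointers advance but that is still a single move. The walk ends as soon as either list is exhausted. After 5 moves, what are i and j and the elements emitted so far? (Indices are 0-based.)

i=4, j=1, emitted=[]

i=0 j=0: 0<14, i++
i=1 j=0: 4<14, i++
i=2 j=0: 7<14, i++
i=3 j=0: 9<14, i++
i=4 j=0: 19>14, j++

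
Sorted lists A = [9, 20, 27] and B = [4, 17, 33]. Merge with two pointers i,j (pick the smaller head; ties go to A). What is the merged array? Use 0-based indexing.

[4, 9, 17, 20, 27, 33]

i=0 j=0: A[i]=9>B[j]=4 take 4, j++
i=0 j=1: A[i]=9<=B[j]=17 take 9, i++
i=1 j=1: A[i]=20>B[j]=17 take 17, j++
i=1 j=2: A[i]=20<=B[j]=33 take 20, i++
i=2 j=2: A[i]=27<=B[j]=33 take 27, i++
i=3 j=2: A done, take B[j]=33, j++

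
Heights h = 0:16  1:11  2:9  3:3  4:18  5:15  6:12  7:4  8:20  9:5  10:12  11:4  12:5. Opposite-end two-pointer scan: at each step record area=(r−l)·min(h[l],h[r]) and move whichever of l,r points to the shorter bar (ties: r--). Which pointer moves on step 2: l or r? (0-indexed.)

r

[0,12] min(16,5)*12=60 best=60 * → r--
[0,11] min(16,4)*11=44 best=60 → r--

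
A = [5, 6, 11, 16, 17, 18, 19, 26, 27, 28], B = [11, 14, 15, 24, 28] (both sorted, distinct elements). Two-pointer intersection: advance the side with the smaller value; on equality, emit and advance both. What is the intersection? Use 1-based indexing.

intersection = [11, 28]

i=1 j=1: 5<11, i++
i=2 j=1: 6<11, i++
i=3 j=1: 11==11 emit, i++,j++
i=4 j=2: 16>14, j++
i=4 j=3: 16>15, j++
i=4 j=4: 16<24, i++
i=5 j=4: 17<24, i++
i=6 j=4: 18<24, i++
i=7 j=4: 19<24, i++
i=8 j=4: 26>24, j++
i=8 j=5: 26<28, i++
i=9 j=5: 27<28, i++
i=10 j=5: 28==28 emit, i++,j++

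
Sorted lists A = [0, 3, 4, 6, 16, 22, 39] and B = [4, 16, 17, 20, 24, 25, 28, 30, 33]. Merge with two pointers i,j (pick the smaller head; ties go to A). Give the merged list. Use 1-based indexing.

[i=1,j=1] A[i]=0<=B[j]=4 take 0 → i++
[i=2,j=1] A[i]=3<=B[j]=4 take 3 → i++
[i=3,j=1] A[i]=4<=B[j]=4 take 4 → i++
[i=4,j=1] A[i]=6>B[j]=4 take 4 → j++
[i=4,j=2] A[i]=6<=B[j]=16 take 6 → i++
[i=5,j=2] A[i]=16<=B[j]=16 take 16 → i++
[i=6,j=2] A[i]=22>B[j]=16 take 16 → j++
[i=6,j=3] A[i]=22>B[j]=17 take 17 → j++
[i=6,j=4] A[i]=22>B[j]=20 take 20 → j++
[i=6,j=5] A[i]=22<=B[j]=24 take 22 → i++
[i=7,j=5] A[i]=39>B[j]=24 take 24 → j++
[i=7,j=6] A[i]=39>B[j]=25 take 25 → j++
[i=7,j=7] A[i]=39>B[j]=28 take 28 → j++
[i=7,j=8] A[i]=39>B[j]=30 take 30 → j++
[i=7,j=9] A[i]=39>B[j]=33 take 33 → j++
[i=7,j=10] B done, take A[i]=39 → i++

[0, 3, 4, 4, 6, 16, 16, 17, 20, 22, 24, 25, 28, 30, 33, 39]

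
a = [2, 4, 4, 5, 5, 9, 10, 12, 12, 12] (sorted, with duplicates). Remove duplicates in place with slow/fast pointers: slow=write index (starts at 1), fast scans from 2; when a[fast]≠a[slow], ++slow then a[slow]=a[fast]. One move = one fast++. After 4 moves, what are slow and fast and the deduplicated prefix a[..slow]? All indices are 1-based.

slow=3, fast=6, prefix=[2, 4, 5]

(s=1,f=2) a[fast]=4≠a[slow]=2 write a[2]=4 → slow++,fast++
(s=2,f=3) a[fast]=4=a[slow] dup → fast++
(s=2,f=4) a[fast]=5≠a[slow]=4 write a[3]=5 → slow++,fast++
(s=3,f=5) a[fast]=5=a[slow] dup → fast++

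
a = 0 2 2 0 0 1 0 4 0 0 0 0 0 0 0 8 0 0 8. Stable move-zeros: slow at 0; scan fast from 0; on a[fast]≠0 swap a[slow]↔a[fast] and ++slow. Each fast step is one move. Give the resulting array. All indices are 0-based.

[2, 2, 1, 4, 8, 8, 0, 0, 0, 0, 0, 0, 0, 0, 0, 0, 0, 0, 0]

slow=0 fast=0: a[fast]=0, fast++
slow=0 fast=1: a[fast]=2≠0 swap→a[0]=2, slow++,fast++
slow=1 fast=2: a[fast]=2≠0 swap→a[1]=2, slow++,fast++
slow=2 fast=3: a[fast]=0, fast++
slow=2 fast=4: a[fast]=0, fast++
slow=2 fast=5: a[fast]=1≠0 swap→a[2]=1, slow++,fast++
slow=3 fast=6: a[fast]=0, fast++
slow=3 fast=7: a[fast]=4≠0 swap→a[3]=4, slow++,fast++
slow=4 fast=8: a[fast]=0, fast++
slow=4 fast=9: a[fast]=0, fast++
slow=4 fast=10: a[fast]=0, fast++
slow=4 fast=11: a[fast]=0, fast++
slow=4 fast=12: a[fast]=0, fast++
slow=4 fast=13: a[fast]=0, fast++
slow=4 fast=14: a[fast]=0, fast++
slow=4 fast=15: a[fast]=8≠0 swap→a[4]=8, slow++,fast++
slow=5 fast=16: a[fast]=0, fast++
slow=5 fast=17: a[fast]=0, fast++
slow=5 fast=18: a[fast]=8≠0 swap→a[5]=8, slow++,fast++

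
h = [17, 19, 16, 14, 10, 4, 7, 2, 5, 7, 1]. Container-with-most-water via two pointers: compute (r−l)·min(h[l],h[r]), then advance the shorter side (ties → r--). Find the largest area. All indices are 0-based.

[0,10] min(17,1)*10=10 best=10 * → r--
[0,9] min(17,7)*9=63 best=63 * → r--
[0,8] min(17,5)*8=40 best=63 → r--
[0,7] min(17,2)*7=14 best=63 → r--
[0,6] min(17,7)*6=42 best=63 → r--
[0,5] min(17,4)*5=20 best=63 → r--
[0,4] min(17,10)*4=40 best=63 → r--
[0,3] min(17,14)*3=42 best=63 → r--
[0,2] min(17,16)*2=32 best=63 → r--
[0,1] min(17,19)*1=17 best=63 → l++

max area = 63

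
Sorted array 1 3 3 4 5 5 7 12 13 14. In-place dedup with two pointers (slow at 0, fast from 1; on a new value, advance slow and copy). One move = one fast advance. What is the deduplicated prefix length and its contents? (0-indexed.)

length 8; prefix = [1, 3, 4, 5, 7, 12, 13, 14]

(s=0,f=1) a[fast]=3≠a[slow]=1 write a[1]=3 → slow++,fast++
(s=1,f=2) a[fast]=3=a[slow] dup → fast++
(s=1,f=3) a[fast]=4≠a[slow]=3 write a[2]=4 → slow++,fast++
(s=2,f=4) a[fast]=5≠a[slow]=4 write a[3]=5 → slow++,fast++
(s=3,f=5) a[fast]=5=a[slow] dup → fast++
(s=3,f=6) a[fast]=7≠a[slow]=5 write a[4]=7 → slow++,fast++
(s=4,f=7) a[fast]=12≠a[slow]=7 write a[5]=12 → slow++,fast++
(s=5,f=8) a[fast]=13≠a[slow]=12 write a[6]=13 → slow++,fast++
(s=6,f=9) a[fast]=14≠a[slow]=13 write a[7]=14 → slow++,fast++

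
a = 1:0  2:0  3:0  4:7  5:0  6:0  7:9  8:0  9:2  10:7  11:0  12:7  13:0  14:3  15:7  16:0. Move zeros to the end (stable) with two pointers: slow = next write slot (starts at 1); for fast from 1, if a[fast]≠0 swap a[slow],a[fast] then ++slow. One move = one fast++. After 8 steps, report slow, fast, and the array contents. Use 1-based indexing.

slow=3, fast=9, a=[7, 9, 0, 0, 0, 0, 0, 0, 2, 7, 0, 7, 0, 3, 7, 0]

slow=1 fast=1: a[fast]=0, fast++
slow=1 fast=2: a[fast]=0, fast++
slow=1 fast=3: a[fast]=0, fast++
slow=1 fast=4: a[fast]=7≠0 swap→a[1]=7, slow++,fast++
slow=2 fast=5: a[fast]=0, fast++
slow=2 fast=6: a[fast]=0, fast++
slow=2 fast=7: a[fast]=9≠0 swap→a[2]=9, slow++,fast++
slow=3 fast=8: a[fast]=0, fast++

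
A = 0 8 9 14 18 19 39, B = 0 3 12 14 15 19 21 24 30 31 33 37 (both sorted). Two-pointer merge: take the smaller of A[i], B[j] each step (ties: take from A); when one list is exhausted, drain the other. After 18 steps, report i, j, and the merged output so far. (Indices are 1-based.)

i=7, j=13, merged so far=[0, 0, 3, 8, 9, 12, 14, 14, 15, 18, 19, 19, 21, 24, 30, 31, 33, 37]

i=1 j=1: A[i]=0<=B[j]=0 take 0, i++
i=2 j=1: A[i]=8>B[j]=0 take 0, j++
i=2 j=2: A[i]=8>B[j]=3 take 3, j++
i=2 j=3: A[i]=8<=B[j]=12 take 8, i++
i=3 j=3: A[i]=9<=B[j]=12 take 9, i++
i=4 j=3: A[i]=14>B[j]=12 take 12, j++
i=4 j=4: A[i]=14<=B[j]=14 take 14, i++
i=5 j=4: A[i]=18>B[j]=14 take 14, j++
i=5 j=5: A[i]=18>B[j]=15 take 15, j++
i=5 j=6: A[i]=18<=B[j]=19 take 18, i++
i=6 j=6: A[i]=19<=B[j]=19 take 19, i++
i=7 j=6: A[i]=39>B[j]=19 take 19, j++
i=7 j=7: A[i]=39>B[j]=21 take 21, j++
i=7 j=8: A[i]=39>B[j]=24 take 24, j++
i=7 j=9: A[i]=39>B[j]=30 take 30, j++
i=7 j=10: A[i]=39>B[j]=31 take 31, j++
i=7 j=11: A[i]=39>B[j]=33 take 33, j++
i=7 j=12: A[i]=39>B[j]=37 take 37, j++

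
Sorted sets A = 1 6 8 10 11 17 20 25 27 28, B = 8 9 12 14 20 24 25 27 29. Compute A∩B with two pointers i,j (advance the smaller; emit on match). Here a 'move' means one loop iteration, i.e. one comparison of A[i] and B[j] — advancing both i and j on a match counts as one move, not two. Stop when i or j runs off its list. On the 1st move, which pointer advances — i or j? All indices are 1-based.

i=1 j=1: 1<8, i++

i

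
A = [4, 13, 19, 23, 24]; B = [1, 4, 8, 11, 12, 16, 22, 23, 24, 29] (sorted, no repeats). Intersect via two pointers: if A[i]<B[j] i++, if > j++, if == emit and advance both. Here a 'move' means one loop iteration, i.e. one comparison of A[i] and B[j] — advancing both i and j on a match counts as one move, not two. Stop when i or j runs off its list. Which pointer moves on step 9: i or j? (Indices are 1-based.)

[i=1,j=1] 4>1 → j++
[i=1,j=2] 4==4 emit → i++,j++
[i=2,j=3] 13>8 → j++
[i=2,j=4] 13>11 → j++
[i=2,j=5] 13>12 → j++
[i=2,j=6] 13<16 → i++
[i=3,j=6] 19>16 → j++
[i=3,j=7] 19<22 → i++
[i=4,j=7] 23>22 → j++

j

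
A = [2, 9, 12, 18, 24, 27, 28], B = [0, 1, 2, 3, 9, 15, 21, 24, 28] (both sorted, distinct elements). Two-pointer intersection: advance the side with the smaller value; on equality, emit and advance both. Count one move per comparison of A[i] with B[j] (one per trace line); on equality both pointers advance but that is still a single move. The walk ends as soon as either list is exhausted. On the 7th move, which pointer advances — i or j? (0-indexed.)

j

[i=0,j=0] 2>0 → j++
[i=0,j=1] 2>1 → j++
[i=0,j=2] 2==2 emit → i++,j++
[i=1,j=3] 9>3 → j++
[i=1,j=4] 9==9 emit → i++,j++
[i=2,j=5] 12<15 → i++
[i=3,j=5] 18>15 → j++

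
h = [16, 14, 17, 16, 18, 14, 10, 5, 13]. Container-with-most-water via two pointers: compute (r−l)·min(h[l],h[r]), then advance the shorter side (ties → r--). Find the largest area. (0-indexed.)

max area = 104

l=0 r=8: min(16,13)*8=104 best=104 *, r--
l=0 r=7: min(16,5)*7=35 best=104, r--
l=0 r=6: min(16,10)*6=60 best=104, r--
l=0 r=5: min(16,14)*5=70 best=104, r--
l=0 r=4: min(16,18)*4=64 best=104, l++
l=1 r=4: min(14,18)*3=42 best=104, l++
l=2 r=4: min(17,18)*2=34 best=104, l++
l=3 r=4: min(16,18)*1=16 best=104, l++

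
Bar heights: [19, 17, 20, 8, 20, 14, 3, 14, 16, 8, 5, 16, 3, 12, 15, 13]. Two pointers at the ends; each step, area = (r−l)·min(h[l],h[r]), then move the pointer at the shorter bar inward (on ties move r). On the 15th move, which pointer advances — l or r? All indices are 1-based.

[1,16] min(19,13)*15=195 best=195 * → r--
[1,15] min(19,15)*14=210 best=210 * → r--
[1,14] min(19,12)*13=156 best=210 → r--
[1,13] min(19,3)*12=36 best=210 → r--
[1,12] min(19,16)*11=176 best=210 → r--
[1,11] min(19,5)*10=50 best=210 → r--
[1,10] min(19,8)*9=72 best=210 → r--
[1,9] min(19,16)*8=128 best=210 → r--
[1,8] min(19,14)*7=98 best=210 → r--
[1,7] min(19,3)*6=18 best=210 → r--
[1,6] min(19,14)*5=70 best=210 → r--
[1,5] min(19,20)*4=76 best=210 → l++
[2,5] min(17,20)*3=51 best=210 → l++
[3,5] min(20,20)*2=40 best=210 → r--
[3,4] min(20,8)*1=8 best=210 → r--

r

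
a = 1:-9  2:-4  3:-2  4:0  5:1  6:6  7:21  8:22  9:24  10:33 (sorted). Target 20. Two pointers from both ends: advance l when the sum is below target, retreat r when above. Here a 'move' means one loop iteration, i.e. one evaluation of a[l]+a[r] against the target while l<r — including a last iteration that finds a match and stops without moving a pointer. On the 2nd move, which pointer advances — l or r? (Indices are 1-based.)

l=1 r=10: -9+33=24 >20, r--
l=1 r=9: -9+24=15 <20, l++

l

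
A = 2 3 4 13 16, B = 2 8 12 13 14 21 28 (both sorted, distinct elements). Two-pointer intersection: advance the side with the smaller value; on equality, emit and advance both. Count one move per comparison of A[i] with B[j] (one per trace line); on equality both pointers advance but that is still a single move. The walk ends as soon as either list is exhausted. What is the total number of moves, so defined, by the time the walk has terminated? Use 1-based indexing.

8 moves

[i=1,j=1] 2==2 emit → i++,j++
[i=2,j=2] 3<8 → i++
[i=3,j=2] 4<8 → i++
[i=4,j=2] 13>8 → j++
[i=4,j=3] 13>12 → j++
[i=4,j=4] 13==13 emit → i++,j++
[i=5,j=5] 16>14 → j++
[i=5,j=6] 16<21 → i++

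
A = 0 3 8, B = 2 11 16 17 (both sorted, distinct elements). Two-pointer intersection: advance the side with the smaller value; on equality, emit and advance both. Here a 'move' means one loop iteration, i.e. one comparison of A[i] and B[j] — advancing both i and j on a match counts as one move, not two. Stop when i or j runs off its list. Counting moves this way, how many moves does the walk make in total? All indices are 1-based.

[i=1,j=1] 0<2 → i++
[i=2,j=1] 3>2 → j++
[i=2,j=2] 3<11 → i++
[i=3,j=2] 8<11 → i++

4 moves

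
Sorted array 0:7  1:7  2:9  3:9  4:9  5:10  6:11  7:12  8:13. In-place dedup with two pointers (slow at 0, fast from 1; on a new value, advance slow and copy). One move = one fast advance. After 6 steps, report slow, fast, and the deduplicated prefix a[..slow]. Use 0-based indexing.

(s=0,f=1) a[fast]=7=a[slow] dup → fast++
(s=0,f=2) a[fast]=9≠a[slow]=7 write a[1]=9 → slow++,fast++
(s=1,f=3) a[fast]=9=a[slow] dup → fast++
(s=1,f=4) a[fast]=9=a[slow] dup → fast++
(s=1,f=5) a[fast]=10≠a[slow]=9 write a[2]=10 → slow++,fast++
(s=2,f=6) a[fast]=11≠a[slow]=10 write a[3]=11 → slow++,fast++

slow=3, fast=7, prefix=[7, 9, 10, 11]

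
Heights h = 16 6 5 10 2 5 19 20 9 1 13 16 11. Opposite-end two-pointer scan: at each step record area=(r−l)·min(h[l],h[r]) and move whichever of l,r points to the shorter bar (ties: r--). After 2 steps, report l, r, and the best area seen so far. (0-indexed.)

l=0 r=12: min(16,11)*12=132 best=132 *, r--
l=0 r=11: min(16,16)*11=176 best=176 *, r--

l=0, r=10, best area=176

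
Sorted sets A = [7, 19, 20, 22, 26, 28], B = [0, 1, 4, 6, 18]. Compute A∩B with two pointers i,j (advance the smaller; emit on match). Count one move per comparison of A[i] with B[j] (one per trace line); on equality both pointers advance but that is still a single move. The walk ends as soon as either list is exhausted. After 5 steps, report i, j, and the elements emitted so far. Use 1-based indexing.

i=1 j=1: 7>0, j++
i=1 j=2: 7>1, j++
i=1 j=3: 7>4, j++
i=1 j=4: 7>6, j++
i=1 j=5: 7<18, i++

i=2, j=5, emitted=[]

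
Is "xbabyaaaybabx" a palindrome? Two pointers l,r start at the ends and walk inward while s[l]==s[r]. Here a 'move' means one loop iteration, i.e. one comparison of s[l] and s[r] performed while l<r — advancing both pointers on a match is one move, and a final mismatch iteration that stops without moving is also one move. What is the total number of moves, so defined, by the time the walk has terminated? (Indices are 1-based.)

6 moves

[1,13] 'x'=='x' → l++,r--
[2,12] 'b'=='b' → l++,r--
[3,11] 'a'=='a' → l++,r--
[4,10] 'b'=='b' → l++,r--
[5,9] 'y'=='y' → l++,r--
[6,8] 'a'=='a' → l++,r--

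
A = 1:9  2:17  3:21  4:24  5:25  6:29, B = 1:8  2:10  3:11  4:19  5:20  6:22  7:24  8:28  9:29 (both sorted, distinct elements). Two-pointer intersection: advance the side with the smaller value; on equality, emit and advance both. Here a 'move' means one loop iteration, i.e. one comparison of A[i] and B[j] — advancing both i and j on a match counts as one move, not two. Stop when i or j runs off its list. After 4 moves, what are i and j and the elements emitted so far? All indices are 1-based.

i=1 j=1: 9>8, j++
i=1 j=2: 9<10, i++
i=2 j=2: 17>10, j++
i=2 j=3: 17>11, j++

i=2, j=4, emitted=[]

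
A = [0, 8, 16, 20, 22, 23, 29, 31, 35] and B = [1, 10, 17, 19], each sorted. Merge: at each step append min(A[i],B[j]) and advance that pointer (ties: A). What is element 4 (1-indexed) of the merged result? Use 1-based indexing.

merged[4] = 10

i=1 j=1: A[i]=0<=B[j]=1 take 0, i++
i=2 j=1: A[i]=8>B[j]=1 take 1, j++
i=2 j=2: A[i]=8<=B[j]=10 take 8, i++
i=3 j=2: A[i]=16>B[j]=10 take 10, j++
i=3 j=3: A[i]=16<=B[j]=17 take 16, i++
i=4 j=3: A[i]=20>B[j]=17 take 17, j++
i=4 j=4: A[i]=20>B[j]=19 take 19, j++
i=4 j=5: B done, take A[i]=20, i++
i=5 j=5: B done, take A[i]=22, i++
i=6 j=5: B done, take A[i]=23, i++
i=7 j=5: B done, take A[i]=29, i++
i=8 j=5: B done, take A[i]=31, i++
i=9 j=5: B done, take A[i]=35, i++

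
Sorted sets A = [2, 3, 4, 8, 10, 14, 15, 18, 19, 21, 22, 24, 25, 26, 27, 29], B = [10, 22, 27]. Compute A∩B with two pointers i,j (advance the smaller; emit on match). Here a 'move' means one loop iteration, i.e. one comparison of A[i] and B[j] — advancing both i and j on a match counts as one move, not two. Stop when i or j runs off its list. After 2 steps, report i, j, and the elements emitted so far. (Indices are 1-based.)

i=1 j=1: 2<10, i++
i=2 j=1: 3<10, i++

i=3, j=1, emitted=[]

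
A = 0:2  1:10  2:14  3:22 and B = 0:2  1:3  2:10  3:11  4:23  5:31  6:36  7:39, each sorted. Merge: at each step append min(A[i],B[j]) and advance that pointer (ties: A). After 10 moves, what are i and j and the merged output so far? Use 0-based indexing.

i=4, j=6, merged so far=[2, 2, 3, 10, 10, 11, 14, 22, 23, 31]

i=0 j=0: A[i]=2<=B[j]=2 take 2, i++
i=1 j=0: A[i]=10>B[j]=2 take 2, j++
i=1 j=1: A[i]=10>B[j]=3 take 3, j++
i=1 j=2: A[i]=10<=B[j]=10 take 10, i++
i=2 j=2: A[i]=14>B[j]=10 take 10, j++
i=2 j=3: A[i]=14>B[j]=11 take 11, j++
i=2 j=4: A[i]=14<=B[j]=23 take 14, i++
i=3 j=4: A[i]=22<=B[j]=23 take 22, i++
i=4 j=4: A done, take B[j]=23, j++
i=4 j=5: A done, take B[j]=31, j++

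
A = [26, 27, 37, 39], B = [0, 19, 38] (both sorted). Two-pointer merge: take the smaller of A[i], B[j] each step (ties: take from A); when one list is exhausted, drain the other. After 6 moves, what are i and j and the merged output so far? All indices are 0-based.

i=3, j=3, merged so far=[0, 19, 26, 27, 37, 38]

[i=0,j=0] A[i]=26>B[j]=0 take 0 → j++
[i=0,j=1] A[i]=26>B[j]=19 take 19 → j++
[i=0,j=2] A[i]=26<=B[j]=38 take 26 → i++
[i=1,j=2] A[i]=27<=B[j]=38 take 27 → i++
[i=2,j=2] A[i]=37<=B[j]=38 take 37 → i++
[i=3,j=2] A[i]=39>B[j]=38 take 38 → j++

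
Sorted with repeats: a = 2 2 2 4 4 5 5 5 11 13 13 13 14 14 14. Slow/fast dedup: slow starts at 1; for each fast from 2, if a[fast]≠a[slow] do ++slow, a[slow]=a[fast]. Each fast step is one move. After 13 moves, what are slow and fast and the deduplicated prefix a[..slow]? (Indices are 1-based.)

(s=1,f=2) a[fast]=2=a[slow] dup → fast++
(s=1,f=3) a[fast]=2=a[slow] dup → fast++
(s=1,f=4) a[fast]=4≠a[slow]=2 write a[2]=4 → slow++,fast++
(s=2,f=5) a[fast]=4=a[slow] dup → fast++
(s=2,f=6) a[fast]=5≠a[slow]=4 write a[3]=5 → slow++,fast++
(s=3,f=7) a[fast]=5=a[slow] dup → fast++
(s=3,f=8) a[fast]=5=a[slow] dup → fast++
(s=3,f=9) a[fast]=11≠a[slow]=5 write a[4]=11 → slow++,fast++
(s=4,f=10) a[fast]=13≠a[slow]=11 write a[5]=13 → slow++,fast++
(s=5,f=11) a[fast]=13=a[slow] dup → fast++
(s=5,f=12) a[fast]=13=a[slow] dup → fast++
(s=5,f=13) a[fast]=14≠a[slow]=13 write a[6]=14 → slow++,fast++
(s=6,f=14) a[fast]=14=a[slow] dup → fast++

slow=6, fast=15, prefix=[2, 4, 5, 11, 13, 14]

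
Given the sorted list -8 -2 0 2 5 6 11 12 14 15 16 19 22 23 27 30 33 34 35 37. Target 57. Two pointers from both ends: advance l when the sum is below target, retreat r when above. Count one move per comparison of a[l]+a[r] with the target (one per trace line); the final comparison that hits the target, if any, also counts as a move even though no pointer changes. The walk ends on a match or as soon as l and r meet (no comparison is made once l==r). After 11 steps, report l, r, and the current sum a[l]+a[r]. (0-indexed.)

l=0 r=19: -8+37=29 <57, l++
l=1 r=19: -2+37=35 <57, l++
l=2 r=19: 0+37=37 <57, l++
l=3 r=19: 2+37=39 <57, l++
l=4 r=19: 5+37=42 <57, l++
l=5 r=19: 6+37=43 <57, l++
l=6 r=19: 11+37=48 <57, l++
l=7 r=19: 12+37=49 <57, l++
l=8 r=19: 14+37=51 <57, l++
l=9 r=19: 15+37=52 <57, l++
l=10 r=19: 16+37=53 <57, l++

l=11, r=19, sum=56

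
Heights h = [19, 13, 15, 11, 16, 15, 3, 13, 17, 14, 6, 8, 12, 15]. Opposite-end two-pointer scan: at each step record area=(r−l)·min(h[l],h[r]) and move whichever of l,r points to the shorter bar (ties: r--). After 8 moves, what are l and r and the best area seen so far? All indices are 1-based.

l=1, r=6, best area=195

[1,14] min(19,15)*13=195 best=195 * → r--
[1,13] min(19,12)*12=144 best=195 → r--
[1,12] min(19,8)*11=88 best=195 → r--
[1,11] min(19,6)*10=60 best=195 → r--
[1,10] min(19,14)*9=126 best=195 → r--
[1,9] min(19,17)*8=136 best=195 → r--
[1,8] min(19,13)*7=91 best=195 → r--
[1,7] min(19,3)*6=18 best=195 → r--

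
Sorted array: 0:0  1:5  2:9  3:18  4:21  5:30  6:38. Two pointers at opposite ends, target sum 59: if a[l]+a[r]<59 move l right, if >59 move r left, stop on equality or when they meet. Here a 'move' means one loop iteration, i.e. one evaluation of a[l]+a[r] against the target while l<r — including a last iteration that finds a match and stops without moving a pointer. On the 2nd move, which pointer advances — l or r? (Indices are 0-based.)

l

l=0 r=6: 0+38=38 <59, l++
l=1 r=6: 5+38=43 <59, l++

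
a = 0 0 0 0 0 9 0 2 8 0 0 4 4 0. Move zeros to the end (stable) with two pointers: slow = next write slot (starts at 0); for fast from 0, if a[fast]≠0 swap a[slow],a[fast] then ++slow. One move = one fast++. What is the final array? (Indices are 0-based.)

slow=0 fast=0: a[fast]=0, fast++
slow=0 fast=1: a[fast]=0, fast++
slow=0 fast=2: a[fast]=0, fast++
slow=0 fast=3: a[fast]=0, fast++
slow=0 fast=4: a[fast]=0, fast++
slow=0 fast=5: a[fast]=9≠0 swap→a[0]=9, slow++,fast++
slow=1 fast=6: a[fast]=0, fast++
slow=1 fast=7: a[fast]=2≠0 swap→a[1]=2, slow++,fast++
slow=2 fast=8: a[fast]=8≠0 swap→a[2]=8, slow++,fast++
slow=3 fast=9: a[fast]=0, fast++
slow=3 fast=10: a[fast]=0, fast++
slow=3 fast=11: a[fast]=4≠0 swap→a[3]=4, slow++,fast++
slow=4 fast=12: a[fast]=4≠0 swap→a[4]=4, slow++,fast++
slow=5 fast=13: a[fast]=0, fast++

[9, 2, 8, 4, 4, 0, 0, 0, 0, 0, 0, 0, 0, 0]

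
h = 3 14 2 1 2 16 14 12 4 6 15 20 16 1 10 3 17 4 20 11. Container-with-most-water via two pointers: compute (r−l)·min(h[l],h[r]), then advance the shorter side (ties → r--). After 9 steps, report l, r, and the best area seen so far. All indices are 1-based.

l=1 r=20: min(3,11)*19=57 best=57 *, l++
l=2 r=20: min(14,11)*18=198 best=198 *, r--
l=2 r=19: min(14,20)*17=238 best=238 *, l++
l=3 r=19: min(2,20)*16=32 best=238, l++
l=4 r=19: min(1,20)*15=15 best=238, l++
l=5 r=19: min(2,20)*14=28 best=238, l++
l=6 r=19: min(16,20)*13=208 best=238, l++
l=7 r=19: min(14,20)*12=168 best=238, l++
l=8 r=19: min(12,20)*11=132 best=238, l++

l=9, r=19, best area=238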